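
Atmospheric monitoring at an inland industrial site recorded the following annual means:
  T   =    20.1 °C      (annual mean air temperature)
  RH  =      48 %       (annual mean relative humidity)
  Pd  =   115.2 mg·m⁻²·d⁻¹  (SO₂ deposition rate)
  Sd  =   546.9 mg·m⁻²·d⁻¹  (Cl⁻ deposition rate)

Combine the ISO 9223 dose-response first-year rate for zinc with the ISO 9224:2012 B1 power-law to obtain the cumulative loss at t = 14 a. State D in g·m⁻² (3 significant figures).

zinc: temperature factor f = -0.071·(10.1) = -0.7171
  Pd branch = 0.0129·Pd^0.44·e^(0.046·RH+f) = 0.4625 μm/a
  Cl⁻ term: 0.0175·546.9^0.57·exp(0.008·48+0.085·20.1) = 5.157
  sum: 0.4625 + 5.157 → r_corr = 5.62 μm/a
Long-term exponent b (ISO 9224 Table 2, B1) = 0.813
  D(14) = 5.62 × 14^0.813 = 5.62 × 8.547 = 48.03 μm
  Mass loss = 48.03 μm × 7.14 g/cm³ = 342.9 g·m⁻²

D(14) = 343 g·m⁻²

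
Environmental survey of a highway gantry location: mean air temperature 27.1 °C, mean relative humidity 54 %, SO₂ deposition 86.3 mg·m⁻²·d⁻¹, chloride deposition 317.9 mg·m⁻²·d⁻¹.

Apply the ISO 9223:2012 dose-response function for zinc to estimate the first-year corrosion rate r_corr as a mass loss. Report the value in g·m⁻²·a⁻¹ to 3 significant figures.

r_corr = 53.7 g·m⁻²·a⁻¹

zinc: T>10 °C ⇒ hinge -0.071·(27.1−10) = -1.2141
  sulphur-dioxide contribution → 0.3265 μm/a
  chloride contribution → 7.2 μm/a
  ⇒ r_corr(zinc) = 7.527 μm/a
Convert to mass loss: 7.527 μm/a × 7.14 g/cm³ = 53.74 g·m⁻²·a⁻¹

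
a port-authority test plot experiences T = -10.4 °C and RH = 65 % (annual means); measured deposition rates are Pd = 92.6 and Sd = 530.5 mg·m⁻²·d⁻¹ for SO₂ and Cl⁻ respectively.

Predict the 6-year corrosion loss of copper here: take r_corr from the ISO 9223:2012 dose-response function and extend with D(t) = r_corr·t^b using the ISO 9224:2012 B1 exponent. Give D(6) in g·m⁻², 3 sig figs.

copper: temperature factor f = +0.126·(-20.4) = -2.5704
  Pd branch = 0.0053·Pd^0.26·e^(0.059·RH+f) = 0.06093 μm/a
  Sd branch = 0.01025·Sd^0.27·e^(0.036·RH+0.049·T) = 0.3478 μm/a
  sum: 0.06093 + 0.3478 → r_corr = 0.4087 μm/a
ISO 9224: D(t) = r_corr · t^b with b = 0.667 (copper, B1)
  D(6) = 0.4087 × 6^0.667 = 0.4087 × 3.304 = 1.35 μm
  Mass loss = 1.35 μm × 8.96 g/cm³ = 12.1 g·m⁻²

D(6) = 12.1 g·m⁻²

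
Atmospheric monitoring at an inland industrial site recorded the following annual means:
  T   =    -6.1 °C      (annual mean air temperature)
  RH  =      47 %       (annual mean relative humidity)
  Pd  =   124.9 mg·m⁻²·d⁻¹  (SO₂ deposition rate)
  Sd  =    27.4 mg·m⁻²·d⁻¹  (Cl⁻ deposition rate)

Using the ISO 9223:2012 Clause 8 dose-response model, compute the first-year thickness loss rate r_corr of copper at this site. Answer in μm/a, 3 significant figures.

copper: temperature factor f = +0.126·(-16.1) = -2.0286
  sulphur-dioxide contribution → 0.03914 μm/a
  chloride contribution → 0.1009 μm/a
  total first-year rate 0.1401 μm/a

r_corr = 0.140 μm/a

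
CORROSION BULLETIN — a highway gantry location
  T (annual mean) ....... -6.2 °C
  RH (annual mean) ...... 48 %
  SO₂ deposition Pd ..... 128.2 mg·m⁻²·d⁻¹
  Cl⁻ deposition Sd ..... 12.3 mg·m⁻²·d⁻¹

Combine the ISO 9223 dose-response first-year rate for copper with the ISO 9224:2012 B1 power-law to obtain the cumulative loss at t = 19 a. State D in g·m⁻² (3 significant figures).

copper: f(T) = +0.126·(T−10) [T≤10 °C] = -2.0412
  SO₂ term: 0.0053·128.2^0.26·exp(0.059·48-2.0412) = 0.04128
  Sd branch = 0.01025·Sd^0.27·e^(0.036·RH+0.049·T) = 0.08385 μm/a
  sum: 0.04128 + 0.08385 → r_corr = 0.1251 μm/a
ISO 9224: D(t) = r_corr · t^b with b = 0.667 (copper, B1)
  D(19) = 0.1251 × 19^0.667 = 0.1251 × 7.127 = 0.8919 μm
  Mass loss = 0.8919 μm × 8.96 g/cm³ = 7.991 g·m⁻²

D(19) = 7.99 g·m⁻²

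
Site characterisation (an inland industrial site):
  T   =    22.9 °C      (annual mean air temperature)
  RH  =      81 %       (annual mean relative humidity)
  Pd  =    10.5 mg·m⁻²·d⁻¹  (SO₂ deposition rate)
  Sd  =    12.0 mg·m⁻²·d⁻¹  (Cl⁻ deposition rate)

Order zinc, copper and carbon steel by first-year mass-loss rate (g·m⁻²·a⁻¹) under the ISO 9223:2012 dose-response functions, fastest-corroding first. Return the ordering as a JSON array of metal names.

["carbon steel", "copper", "zinc"]

zinc: f(T) = -0.071·(T−10) [T>10 °C] = -0.9159
  Pd branch = 0.0129·Pd^0.44·e^(0.046·RH+f) = 0.603 μm/a
  Sd branch = 0.0175·Sd^0.57·e^(0.008·RH+0.085·T) = 0.9659 μm/a
  sum: 0.603 + 0.9659 → r_corr = 1.569 μm/a
  mass loss = 1.569 μm/a × 7.14 g/cm³ = 11.2 g·m⁻²·a⁻¹
copper: f(T) = -0.080·(T−10) [T>10 °C] = -1.0320
  SO₂ term: 0.0053·10.5^0.26·exp(0.059·81-1.0320) = 0.4141
  Sd branch = 0.01025·Sd^0.27·e^(0.036·RH+0.049·T) = 1.137 μm/a
  sum: 0.4141 + 1.137 → r_corr = 1.551 μm/a
  mass loss = 1.551 μm/a × 8.96 g/cm³ = 13.9 g·m⁻²·a⁻¹
carbon steel: temperature factor f = -0.054·(12.9) = -0.6966
  SO₂ term: 1.77·10.5^0.52·exp(0.02·81-0.6966) = 15.14
  Sd branch = 0.102·Sd^0.62·e^(0.033·RH+0.04·T) = 17.23 μm/a
  r_corr = 15.14 + 17.23 = 32.37 μm/a
  mass loss = 32.37 μm/a × 7.85 g/cm³ = 254.1 g·m⁻²·a⁻¹
Ordering by g·m⁻²·a⁻¹: carbon steel (254) > copper (13.9) > zinc (11.2)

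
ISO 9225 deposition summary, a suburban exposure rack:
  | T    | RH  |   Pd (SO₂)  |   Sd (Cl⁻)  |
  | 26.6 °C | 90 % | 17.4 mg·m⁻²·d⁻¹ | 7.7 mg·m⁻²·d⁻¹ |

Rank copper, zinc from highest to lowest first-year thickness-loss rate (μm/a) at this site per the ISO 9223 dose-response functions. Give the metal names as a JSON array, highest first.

["copper", "zinc"]

copper: temperature factor f = -0.080·(16.6) = -1.3280
  sulphur-dioxide contribution → 0.5973 μm/a
  chloride contribution → 1.672 μm/a
  ⇒ r_corr(copper) = 2.269 μm/a
zinc: f(T) = -0.071·(T−10) [T>10 °C] = -1.1786
  sulphur-dioxide contribution → 0.8761 μm/a
  chloride contribution → 1.104 μm/a
  ⇒ r_corr(zinc) = 1.98 μm/a
Ordering by μm/a: copper (2.27) > zinc (1.98)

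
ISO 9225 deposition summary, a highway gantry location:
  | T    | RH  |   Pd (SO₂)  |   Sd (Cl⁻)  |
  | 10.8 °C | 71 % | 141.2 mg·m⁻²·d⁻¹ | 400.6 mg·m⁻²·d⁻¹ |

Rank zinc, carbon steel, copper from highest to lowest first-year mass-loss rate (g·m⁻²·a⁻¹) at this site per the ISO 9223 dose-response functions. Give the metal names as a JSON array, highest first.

zinc: temperature factor f = -0.071·(0.8) = -0.0568
  Pd branch = 0.0129·Pd^0.44·e^(0.046·RH+f) = 2.82 μm/a
  Sd branch = 0.0175·Sd^0.57·e^(0.008·RH+0.085·T) = 2.355 μm/a
  sum: 2.82 + 2.355 → r_corr = 5.175 μm/a
  mass loss = 5.175 μm/a × 7.14 g/cm³ = 36.95 g·m⁻²·a⁻¹
carbon steel: f(T) = -0.054·(T−10) [T>10 °C] = -0.0432
  SO₂ term: 1.77·141.2^0.52·exp(0.02·71-0.0432) = 92.01
  Cl⁻ term: 0.102·400.6^0.62·exp(0.033·71+0.04·10.8) = 67.21
  sum: 92.01 + 67.21 → r_corr = 159.2 μm/a
  mass loss = 159.2 μm/a × 7.85 g/cm³ = 1250 g·m⁻²·a⁻¹
copper: f(T) = -0.080·(T−10) [T>10 °C] = -0.0640
  Pd branch = 0.0053·Pd^0.26·e^(0.059·RH+f) = 1.188 μm/a
  Sd branch = 0.01025·Sd^0.27·e^(0.036·RH+0.049·T) = 1.131 μm/a
  sum: 1.188 + 1.131 → r_corr = 2.318 μm/a
  mass loss = 2.318 μm/a × 8.96 g/cm³ = 20.77 g·m⁻²·a⁻¹
Ordering by g·m⁻²·a⁻¹: carbon steel (1250) > zinc (36.9) > copper (20.8)

["carbon steel", "zinc", "copper"]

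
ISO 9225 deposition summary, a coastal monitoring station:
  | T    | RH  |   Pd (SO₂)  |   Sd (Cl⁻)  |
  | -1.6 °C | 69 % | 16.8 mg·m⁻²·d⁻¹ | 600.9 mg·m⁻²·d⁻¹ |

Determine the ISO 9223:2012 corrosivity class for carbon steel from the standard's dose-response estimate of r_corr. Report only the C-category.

C4

carbon steel: T≤10 °C ⇒ hinge +0.150·(-1.6−10) = -1.7400
  SO₂ term: 1.77·16.8^0.52·exp(0.02·69-1.7400) = 5.355
  Sd branch = 0.102·Sd^0.62·e^(0.033·RH+0.04·T) = 49.27 μm/a
  r_corr = 5.355 + 49.27 = 54.62 μm/a
Category bounds: 50…80 μm/a bracket r_corr ⇒ C4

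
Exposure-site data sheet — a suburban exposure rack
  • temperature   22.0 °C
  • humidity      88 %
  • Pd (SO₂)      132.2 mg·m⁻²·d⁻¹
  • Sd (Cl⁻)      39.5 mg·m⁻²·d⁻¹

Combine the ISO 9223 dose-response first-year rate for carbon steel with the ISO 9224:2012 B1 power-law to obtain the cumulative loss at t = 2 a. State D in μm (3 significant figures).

carbon steel: f(T) = -0.054·(T−10) [T>10 °C] = -0.6480
  sulphur-dioxide contribution → 68.23 μm/a
  chloride contribution → 43.84 μm/a
  total first-year rate 112.1 μm/a
Power-law: D(2) = r_corr · 2^0.523
  D(2) = 112.1 × 2^0.523 = 112.1 × 1.437 = 161 μm

D(2) = 161 μm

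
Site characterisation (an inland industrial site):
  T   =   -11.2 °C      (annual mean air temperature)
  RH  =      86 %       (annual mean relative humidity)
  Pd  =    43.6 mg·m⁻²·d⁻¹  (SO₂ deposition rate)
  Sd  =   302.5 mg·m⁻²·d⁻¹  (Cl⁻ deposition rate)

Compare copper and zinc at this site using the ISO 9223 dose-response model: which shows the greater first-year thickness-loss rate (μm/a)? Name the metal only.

copper: T≤10 °C ⇒ hinge +0.126·(-11.2−10) = -2.6712
  Pd branch = 0.0053·Pd^0.26·e^(0.059·RH+f) = 0.1563 μm/a
  Sd branch = 0.01025·Sd^0.27·e^(0.036·RH+0.049·T) = 0.612 μm/a
  r_corr = 0.1563 + 0.612 = 0.7683 μm/a
zinc: T≤10 °C ⇒ hinge +0.038·(-11.2−10) = -0.8056
  SO₂ term: 0.0129·43.6^0.44·exp(0.046·86-0.8056) = 1.585
  Cl⁻ term: 0.0175·302.5^0.57·exp(0.008·86+0.085·-11.2) = 0.3487
  r_corr = 1.585 + 0.3487 = 1.934 μm/a
Ordering by μm/a: zinc (1.93) > copper (0.768)

zinc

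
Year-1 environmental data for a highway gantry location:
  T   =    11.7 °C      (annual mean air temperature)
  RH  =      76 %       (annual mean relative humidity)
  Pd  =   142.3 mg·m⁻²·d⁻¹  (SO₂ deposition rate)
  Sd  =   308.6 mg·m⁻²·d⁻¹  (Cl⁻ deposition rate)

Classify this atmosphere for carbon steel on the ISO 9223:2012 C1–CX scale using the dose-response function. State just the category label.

carbon steel: f(T) = -0.054·(T−10) [T>10 °C] = -0.0918
  sulphur-dioxide contribution → 97.25 μm/a
  chloride contribution → 69.9 μm/a
  ⇒ r_corr(carbon steel) = 167.2 μm/a
Category bounds: 80…200 μm/a bracket r_corr ⇒ C5

C5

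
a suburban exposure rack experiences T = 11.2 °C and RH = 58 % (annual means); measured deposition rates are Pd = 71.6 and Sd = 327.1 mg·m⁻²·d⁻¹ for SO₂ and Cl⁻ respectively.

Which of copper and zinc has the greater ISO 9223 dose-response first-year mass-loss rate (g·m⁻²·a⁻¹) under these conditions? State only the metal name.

copper: f(T) = -0.080·(T−10) [T>10 °C] = -0.0960
  SO₂ term: 0.0053·71.6^0.26·exp(0.059·58-0.0960) = 0.4477
  Cl⁻ term: 0.01025·327.1^0.27·exp(0.036·58+0.049·11.2) = 0.6837
  r_corr = 0.4477 + 0.6837 = 1.131 μm/a
  mass loss = 1.131 μm/a × 8.96 g/cm³ = 10.14 g·m⁻²·a⁻¹
zinc: f(T) = -0.071·(T−10) [T>10 °C] = -0.0852
  Pd branch = 0.0129·Pd^0.44·e^(0.046·RH+f) = 1.118 μm/a
  Sd branch = 0.0175·Sd^0.57·e^(0.008·RH+0.085·T) = 1.956 μm/a
  r_corr = 1.118 + 1.956 = 3.074 μm/a
  mass loss = 3.074 μm/a × 7.14 g/cm³ = 21.95 g·m⁻²·a⁻¹
Ordering by g·m⁻²·a⁻¹: zinc (21.9) > copper (10.1)

zinc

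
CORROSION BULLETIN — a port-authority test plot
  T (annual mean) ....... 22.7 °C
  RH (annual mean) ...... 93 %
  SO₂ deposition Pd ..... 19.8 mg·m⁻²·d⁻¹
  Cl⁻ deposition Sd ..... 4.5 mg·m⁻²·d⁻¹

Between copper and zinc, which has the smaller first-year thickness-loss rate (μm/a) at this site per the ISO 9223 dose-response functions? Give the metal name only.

copper: T>10 °C ⇒ hinge -0.080·(22.7−10) = -1.0160
  Pd branch = 0.0053·Pd^0.26·e^(0.059·RH+f) = 1.007 μm/a
  Sd branch = 0.01025·Sd^0.27·e^(0.036·RH+0.049·T) = 1.331 μm/a
  r_corr = 1.007 + 1.331 = 2.338 μm/a
zinc: T>10 °C ⇒ hinge -0.071·(22.7−10) = -0.9017
  SO₂ term: 0.0129·19.8^0.44·exp(0.046·93-0.9017) = 1.404
  Sd branch = 0.0175·Sd^0.57·e^(0.008·RH+0.085·T) = 0.5977 μm/a
  sum: 1.404 + 0.5977 → r_corr = 2.002 μm/a
Ordering by μm/a: copper (2.34) > zinc (2)

zinc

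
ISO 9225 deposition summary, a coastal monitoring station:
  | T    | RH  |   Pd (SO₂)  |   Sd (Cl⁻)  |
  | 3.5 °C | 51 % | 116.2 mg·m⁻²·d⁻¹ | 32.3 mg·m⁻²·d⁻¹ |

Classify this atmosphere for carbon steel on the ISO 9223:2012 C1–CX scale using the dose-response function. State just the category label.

carbon steel: T≤10 °C ⇒ hinge +0.150·(3.5−10) = -0.9750
  sulphur-dioxide contribution → 21.95 μm/a
  chloride contribution → 5.445 μm/a
  total first-year rate 27.39 μm/a
27.4 μm/a falls in (25, 50] for carbon steel → category C3

C3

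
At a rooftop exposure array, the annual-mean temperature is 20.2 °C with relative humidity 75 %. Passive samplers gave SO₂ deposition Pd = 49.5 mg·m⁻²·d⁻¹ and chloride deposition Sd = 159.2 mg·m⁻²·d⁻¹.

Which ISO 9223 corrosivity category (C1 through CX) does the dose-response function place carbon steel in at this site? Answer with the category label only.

carbon steel: f(T) = -0.054·(T−10) [T>10 °C] = -0.5508
  sulphur-dioxide contribution → 34.79 μm/a
  chloride contribution → 63.04 μm/a
  total first-year rate 97.82 μm/a
ISO 9223 Table 2 (carbon steel): 80 < 97.8 ≤ 200 μm/a ⇒ C5

C5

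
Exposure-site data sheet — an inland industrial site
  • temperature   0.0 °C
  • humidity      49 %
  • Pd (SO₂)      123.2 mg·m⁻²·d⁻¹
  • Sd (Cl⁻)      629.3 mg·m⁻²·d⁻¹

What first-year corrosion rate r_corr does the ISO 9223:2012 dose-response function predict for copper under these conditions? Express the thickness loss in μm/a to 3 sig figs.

copper: f(T) = +0.126·(T−10) [T≤10 °C] = -1.2600
  sulphur-dioxide contribution → 0.09466 μm/a
  chloride contribution → 0.3408 μm/a
  total first-year rate 0.4355 μm/a

r_corr = 0.435 μm/a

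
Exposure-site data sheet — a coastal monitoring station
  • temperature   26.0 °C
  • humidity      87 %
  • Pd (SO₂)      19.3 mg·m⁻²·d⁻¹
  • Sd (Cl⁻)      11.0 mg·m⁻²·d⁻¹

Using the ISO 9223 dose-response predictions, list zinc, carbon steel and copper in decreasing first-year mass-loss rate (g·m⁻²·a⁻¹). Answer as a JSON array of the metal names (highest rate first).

["carbon steel", "copper", "zinc"]

zinc: T>10 °C ⇒ hinge -0.071·(26.0−10) = -1.1360
  sulphur-dioxide contribution → 0.8335 μm/a
  chloride contribution → 1.255 μm/a
  ⇒ r_corr(zinc) = 2.089 μm/a
  mass loss = 2.089 μm/a × 7.14 g/cm³ = 14.91 g·m⁻²·a⁻¹
carbon steel: temperature factor f = -0.054·(16.0) = -0.8640
  sulphur-dioxide contribution → 19.81 μm/a
  chloride contribution → 22.53 μm/a
  ⇒ r_corr(carbon steel) = 42.34 μm/a
  mass loss = 42.34 μm/a × 7.85 g/cm³ = 332.4 g·m⁻²·a⁻¹
copper: T>10 °C ⇒ hinge -0.080·(26.0−10) = -1.2800
  sulphur-dioxide contribution → 0.5393 μm/a
  chloride contribution → 1.605 μm/a
  ⇒ r_corr(copper) = 2.144 μm/a
  mass loss = 2.144 μm/a × 8.96 g/cm³ = 19.21 g·m⁻²·a⁻¹
Ordering by g·m⁻²·a⁻¹: carbon steel (332) > copper (19.2) > zinc (14.9)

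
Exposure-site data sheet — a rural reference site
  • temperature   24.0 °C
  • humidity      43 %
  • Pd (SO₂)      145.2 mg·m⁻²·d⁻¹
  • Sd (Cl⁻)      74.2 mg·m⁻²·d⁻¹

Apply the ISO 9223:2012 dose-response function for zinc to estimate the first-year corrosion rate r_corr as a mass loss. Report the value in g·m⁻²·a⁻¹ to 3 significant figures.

zinc: temperature factor f = -0.071·(14.0) = -0.9940
  SO₂ term: 0.0129·145.2^0.44·exp(0.046·43-0.9940) = 0.3085
  Sd branch = 0.0175·Sd^0.57·e^(0.008·RH+0.085·T) = 2.211 μm/a
  r_corr = 0.3085 + 2.211 = 2.519 μm/a
Convert to mass loss: 2.519 μm/a × 7.14 g/cm³ = 17.99 g·m⁻²·a⁻¹

r_corr = 18.0 g·m⁻²·a⁻¹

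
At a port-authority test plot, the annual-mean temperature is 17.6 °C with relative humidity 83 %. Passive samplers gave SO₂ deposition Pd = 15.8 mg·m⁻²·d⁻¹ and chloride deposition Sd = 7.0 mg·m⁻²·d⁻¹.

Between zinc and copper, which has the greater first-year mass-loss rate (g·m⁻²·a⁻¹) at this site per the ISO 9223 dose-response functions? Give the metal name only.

zinc: temperature factor f = -0.071·(7.6) = -0.5396
  Pd branch = 0.0129·Pd^0.44·e^(0.046·RH+f) = 1.153 μm/a
  Cl⁻ term: 0.0175·7.0^0.57·exp(0.008·83+0.085·17.6) = 0.4601
  sum: 1.153 + 0.4601 → r_corr = 1.613 μm/a
  mass loss = 1.613 μm/a × 7.14 g/cm³ = 11.52 g·m⁻²·a⁻¹
copper: T>10 °C ⇒ hinge -0.080·(17.6−10) = -0.6080
  Pd branch = 0.0053·Pd^0.26·e^(0.059·RH+f) = 0.7918 μm/a
  Cl⁻ term: 0.01025·7.0^0.27·exp(0.036·83+0.049·17.6) = 0.8149
  r_corr = 0.7918 + 0.8149 = 1.607 μm/a
  mass loss = 1.607 μm/a × 8.96 g/cm³ = 14.4 g·m⁻²·a⁻¹
Ordering by g·m⁻²·a⁻¹: copper (14.4) > zinc (11.5)

copper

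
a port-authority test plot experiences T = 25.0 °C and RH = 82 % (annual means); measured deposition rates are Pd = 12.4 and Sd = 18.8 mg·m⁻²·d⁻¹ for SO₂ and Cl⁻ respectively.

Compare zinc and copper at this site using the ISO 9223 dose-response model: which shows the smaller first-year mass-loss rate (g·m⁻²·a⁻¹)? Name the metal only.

zinc: temperature factor f = -0.071·(15.0) = -1.0650
  SO₂ term: 0.0129·12.4^0.44·exp(0.046·82-1.0650) = 0.5852
  Sd branch = 0.0175·Sd^0.57·e^(0.008·RH+0.085·T) = 1.503 μm/a
  r_corr = 0.5852 + 1.503 = 2.089 μm/a
  mass loss = 2.089 μm/a × 7.14 g/cm³ = 14.91 g·m⁻²·a⁻¹
copper: T>10 °C ⇒ hinge -0.080·(25.0−10) = -1.2000
  Pd branch = 0.0053·Pd^0.26·e^(0.059·RH+f) = 0.3877 μm/a
  Cl⁻ term: 0.01025·18.8^0.27·exp(0.036·82+0.049·25.0) = 1.475
  r_corr = 0.3877 + 1.475 = 1.863 μm/a
  mass loss = 1.863 μm/a × 8.96 g/cm³ = 16.69 g·m⁻²·a⁻¹
Ordering by g·m⁻²·a⁻¹: copper (16.7) > zinc (14.9)

zinc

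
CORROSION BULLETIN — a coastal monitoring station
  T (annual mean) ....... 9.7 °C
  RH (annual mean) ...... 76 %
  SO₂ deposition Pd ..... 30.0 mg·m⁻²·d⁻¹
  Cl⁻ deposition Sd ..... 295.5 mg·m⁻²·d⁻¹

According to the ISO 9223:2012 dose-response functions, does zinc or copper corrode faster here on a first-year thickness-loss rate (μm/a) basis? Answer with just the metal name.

zinc: temperature factor f = +0.038·(-0.3) = -0.0114
  SO₂ term: 0.0129·30.0^0.44·exp(0.046·76-0.0114) = 1.879
  Sd branch = 0.0175·Sd^0.57·e^(0.008·RH+0.085·T) = 1.877 μm/a
  sum: 1.879 + 1.877 → r_corr = 3.755 μm/a
copper: T≤10 °C ⇒ hinge +0.126·(9.7−10) = -0.0378
  SO₂ term: 0.0053·30.0^0.26·exp(0.059·76-0.0378) = 1.095
  Sd branch = 0.01025·Sd^0.27·e^(0.036·RH+0.049·T) = 1.181 μm/a
  sum: 1.095 + 1.181 → r_corr = 2.276 μm/a
Ordering by μm/a: zinc (3.76) > copper (2.28)

zinc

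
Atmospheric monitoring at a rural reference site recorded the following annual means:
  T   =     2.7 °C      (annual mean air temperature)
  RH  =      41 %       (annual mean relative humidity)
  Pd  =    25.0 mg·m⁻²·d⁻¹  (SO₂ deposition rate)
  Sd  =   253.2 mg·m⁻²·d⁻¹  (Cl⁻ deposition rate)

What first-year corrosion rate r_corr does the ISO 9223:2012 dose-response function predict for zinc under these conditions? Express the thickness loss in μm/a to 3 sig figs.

zinc: temperature factor f = +0.038·(-7.3) = -0.2774
  sulphur-dioxide contribution → 0.2656 μm/a
  chloride contribution → 0.7164 μm/a
  total first-year rate 0.982 μm/a

r_corr = 0.982 μm/a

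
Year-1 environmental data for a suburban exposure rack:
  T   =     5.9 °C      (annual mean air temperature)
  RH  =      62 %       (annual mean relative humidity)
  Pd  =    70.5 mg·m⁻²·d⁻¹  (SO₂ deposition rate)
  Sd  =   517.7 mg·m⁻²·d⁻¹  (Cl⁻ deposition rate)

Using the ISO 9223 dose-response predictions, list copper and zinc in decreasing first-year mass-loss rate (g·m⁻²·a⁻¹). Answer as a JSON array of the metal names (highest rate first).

["zinc", "copper"]

copper: temperature factor f = +0.126·(-4.1) = -0.5166
  SO₂ term: 0.0053·70.5^0.26·exp(0.059·62-0.5166) = 0.3708
  Cl⁻ term: 0.01025·517.7^0.27·exp(0.036·62+0.049·5.9) = 0.6893
  r_corr = 0.3708 + 0.6893 = 1.06 μm/a
  mass loss = 1.06 μm/a × 8.96 g/cm³ = 9.498 g·m⁻²·a⁻¹
zinc: f(T) = +0.038·(T−10) [T≤10 °C] = -0.1558
  Pd branch = 0.0129·Pd^0.44·e^(0.046·RH+f) = 1.244 μm/a
  Cl⁻ term: 0.0175·517.7^0.57·exp(0.008·62+0.085·5.9) = 1.672
  r_corr = 1.244 + 1.672 = 2.916 μm/a
  mass loss = 2.916 μm/a × 7.14 g/cm³ = 20.82 g·m⁻²·a⁻¹
Ordering by g·m⁻²·a⁻¹: zinc (20.8) > copper (9.5)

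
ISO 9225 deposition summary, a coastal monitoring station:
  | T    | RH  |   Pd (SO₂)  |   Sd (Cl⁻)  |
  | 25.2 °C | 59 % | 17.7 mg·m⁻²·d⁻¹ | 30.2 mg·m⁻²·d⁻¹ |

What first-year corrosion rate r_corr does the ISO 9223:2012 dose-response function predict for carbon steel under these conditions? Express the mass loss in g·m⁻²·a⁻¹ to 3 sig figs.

r_corr = 216 g·m⁻²·a⁻¹

carbon steel: T>10 °C ⇒ hinge -0.054·(25.2−10) = -0.8208
  Pd branch = 1.77·Pd^0.52·e^(0.02·RH+f) = 11.3 μm/a
  Sd branch = 0.102·Sd^0.62·e^(0.033·RH+0.04·T) = 16.2 μm/a
  r_corr = 11.3 + 16.2 = 27.5 μm/a
Convert to mass loss: 27.5 μm/a × 7.85 g/cm³ = 215.9 g·m⁻²·a⁻¹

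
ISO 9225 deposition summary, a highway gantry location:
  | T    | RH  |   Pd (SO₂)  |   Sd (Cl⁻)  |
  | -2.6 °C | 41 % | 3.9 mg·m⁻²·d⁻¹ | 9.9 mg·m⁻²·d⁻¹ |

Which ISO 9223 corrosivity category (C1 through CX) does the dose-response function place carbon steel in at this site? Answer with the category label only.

C2

carbon steel: f(T) = +0.150·(T−10) [T≤10 °C] = -1.8900
  SO₂ term: 1.77·3.9^0.52·exp(0.02·41-1.8900) = 1.232
  Cl⁻ term: 0.102·9.9^0.62·exp(0.033·41+0.04·-2.6) = 1.473
  sum: 1.232 + 1.473 → r_corr = 2.705 μm/a
2.71 μm/a falls in (1.3, 25] for carbon steel → category C2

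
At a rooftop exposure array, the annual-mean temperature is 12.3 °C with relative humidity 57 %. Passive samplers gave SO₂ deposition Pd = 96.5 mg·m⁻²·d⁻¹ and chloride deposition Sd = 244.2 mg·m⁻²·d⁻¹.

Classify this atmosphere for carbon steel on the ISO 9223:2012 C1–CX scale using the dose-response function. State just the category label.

carbon steel: f(T) = -0.054·(T−10) [T>10 °C] = -0.1242
  Pd branch = 1.77·Pd^0.52·e^(0.02·RH+f) = 52.61 μm/a
  Cl⁻ term: 0.102·244.2^0.62·exp(0.033·57+0.04·12.3) = 33.08
  r_corr = 52.61 + 33.08 = 85.69 μm/a
85.7 μm/a falls in (80, 200] for carbon steel → category C5

C5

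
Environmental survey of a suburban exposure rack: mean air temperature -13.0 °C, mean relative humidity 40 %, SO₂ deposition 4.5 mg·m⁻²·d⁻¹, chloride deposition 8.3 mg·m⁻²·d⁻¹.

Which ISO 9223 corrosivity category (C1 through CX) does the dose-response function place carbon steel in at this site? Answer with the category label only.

C1

carbon steel: f(T) = +0.150·(T−10) [T≤10 °C] = -3.4500
  Pd branch = 1.77·Pd^0.52·e^(0.02·RH+f) = 0.2734 μm/a
  Sd branch = 0.102·Sd^0.62·e^(0.033·RH+0.04·T) = 0.8431 μm/a
  r_corr = 0.2734 + 0.8431 = 1.116 μm/a
Category bounds: 0…1.3 μm/a bracket r_corr ⇒ C1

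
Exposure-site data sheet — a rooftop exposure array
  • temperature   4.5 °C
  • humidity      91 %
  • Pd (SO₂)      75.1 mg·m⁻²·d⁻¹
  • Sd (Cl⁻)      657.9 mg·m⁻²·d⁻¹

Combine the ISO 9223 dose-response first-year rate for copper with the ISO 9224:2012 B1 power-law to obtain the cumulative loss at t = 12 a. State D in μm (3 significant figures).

D(12) = 19.4 μm

copper: temperature factor f = +0.126·(-5.5) = -0.6930
  SO₂ term: 0.0053·75.1^0.26·exp(0.059·91-0.6930) = 1.749
  Cl⁻ term: 0.01025·657.9^0.27·exp(0.036·91+0.049·4.5) = 1.95
  sum: 1.749 + 1.95 → r_corr = 3.699 μm/a
ISO 9224: D(t) = r_corr · t^b with b = 0.667 (copper, B1)
  D(12) = 3.699 × 12^0.667 = 3.699 × 5.246 = 19.4 μm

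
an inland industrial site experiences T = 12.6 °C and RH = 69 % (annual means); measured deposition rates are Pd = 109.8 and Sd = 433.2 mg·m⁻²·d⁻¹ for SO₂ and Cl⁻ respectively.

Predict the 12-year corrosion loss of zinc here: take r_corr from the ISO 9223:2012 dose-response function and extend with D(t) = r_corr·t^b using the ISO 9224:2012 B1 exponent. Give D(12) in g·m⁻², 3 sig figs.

zinc: T>10 °C ⇒ hinge -0.071·(12.6−10) = -0.1846
  Pd branch = 0.0129·Pd^0.44·e^(0.046·RH+f) = 2.026 μm/a
  Sd branch = 0.0175·Sd^0.57·e^(0.008·RH+0.085·T) = 2.824 μm/a
  sum: 2.026 + 2.824 → r_corr = 4.85 μm/a
Long-term exponent b (ISO 9224 Table 2, B1) = 0.813
  D(12) = 4.85 × 12^0.813 = 4.85 × 7.54 = 36.57 μm
  Mass loss = 36.57 μm × 7.14 g/cm³ = 261.1 g·m⁻²

D(12) = 261 g·m⁻²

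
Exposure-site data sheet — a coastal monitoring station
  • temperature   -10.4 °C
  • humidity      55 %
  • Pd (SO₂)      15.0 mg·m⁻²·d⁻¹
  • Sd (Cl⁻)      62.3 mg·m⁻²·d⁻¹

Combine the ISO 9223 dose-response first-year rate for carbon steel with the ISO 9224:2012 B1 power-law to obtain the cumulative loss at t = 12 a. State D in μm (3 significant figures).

D(12) = 23.4 μm

carbon steel: T≤10 °C ⇒ hinge +0.150·(-10.4−10) = -3.0600
  sulphur-dioxide contribution → 1.019 μm/a
  chloride contribution → 5.355 μm/a
  total first-year rate 6.374 μm/a
Power-law: D(12) = r_corr · 12^0.523
  D(12) = 6.374 × 12^0.523 = 6.374 × 3.668 = 23.38 μm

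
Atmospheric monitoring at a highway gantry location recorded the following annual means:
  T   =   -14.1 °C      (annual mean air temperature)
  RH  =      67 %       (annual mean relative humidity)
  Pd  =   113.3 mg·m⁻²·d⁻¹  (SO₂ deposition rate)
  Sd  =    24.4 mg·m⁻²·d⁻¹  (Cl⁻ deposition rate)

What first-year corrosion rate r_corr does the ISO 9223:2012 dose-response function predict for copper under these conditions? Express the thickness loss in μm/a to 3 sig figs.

copper: temperature factor f = +0.126·(-24.1) = -3.0366
  sulphur-dioxide contribution → 0.04533 μm/a
  chloride contribution → 0.1358 μm/a
  total first-year rate 0.1811 μm/a

r_corr = 0.181 μm/a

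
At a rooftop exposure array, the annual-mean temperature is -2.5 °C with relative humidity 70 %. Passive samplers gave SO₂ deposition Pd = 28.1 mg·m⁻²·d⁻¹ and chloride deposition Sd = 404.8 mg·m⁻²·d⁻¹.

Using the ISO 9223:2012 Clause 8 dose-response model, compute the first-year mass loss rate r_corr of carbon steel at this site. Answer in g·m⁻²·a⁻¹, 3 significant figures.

r_corr = 351 g·m⁻²·a⁻¹

carbon steel: temperature factor f = +0.150·(-12.5) = -1.8750
  SO₂ term: 1.77·28.1^0.52·exp(0.02·70-1.8750) = 6.238
  Cl⁻ term: 0.102·404.8^0.62·exp(0.033·70+0.04·-2.5) = 38.45
  r_corr = 6.238 + 38.45 = 44.69 μm/a
Convert to mass loss: 44.69 μm/a × 7.85 g/cm³ = 350.8 g·m⁻²·a⁻¹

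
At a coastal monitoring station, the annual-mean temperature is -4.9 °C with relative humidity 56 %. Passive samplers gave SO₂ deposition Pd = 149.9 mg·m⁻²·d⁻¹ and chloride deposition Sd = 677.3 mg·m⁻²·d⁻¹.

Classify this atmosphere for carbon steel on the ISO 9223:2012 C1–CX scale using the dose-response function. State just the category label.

carbon steel: temperature factor f = +0.150·(-14.9) = -2.2350
  sulphur-dioxide contribution → 7.855 μm/a
  chloride contribution → 30.28 μm/a
  total first-year rate 38.13 μm/a
38.1 μm/a falls in (25, 50] for carbon steel → category C3

C3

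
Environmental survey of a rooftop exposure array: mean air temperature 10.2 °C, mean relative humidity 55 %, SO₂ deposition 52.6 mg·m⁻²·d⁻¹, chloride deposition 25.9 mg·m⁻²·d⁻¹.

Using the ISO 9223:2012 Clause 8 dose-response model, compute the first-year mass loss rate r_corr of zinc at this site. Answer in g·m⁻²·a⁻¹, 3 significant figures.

r_corr = 9.47 g·m⁻²·a⁻¹

zinc: temperature factor f = -0.071·(0.2) = -0.0142
  sulphur-dioxide contribution → 0.9129 μm/a
  chloride contribution → 0.4133 μm/a
  ⇒ r_corr(zinc) = 1.326 μm/a
Convert to mass loss: 1.326 μm/a × 7.14 g/cm³ = 9.469 g·m⁻²·a⁻¹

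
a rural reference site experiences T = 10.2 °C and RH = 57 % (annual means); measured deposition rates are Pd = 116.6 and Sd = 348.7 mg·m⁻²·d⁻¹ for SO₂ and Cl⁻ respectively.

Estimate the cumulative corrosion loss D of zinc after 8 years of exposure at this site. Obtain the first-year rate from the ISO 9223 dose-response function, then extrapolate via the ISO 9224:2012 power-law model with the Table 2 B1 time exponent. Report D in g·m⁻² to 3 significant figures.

zinc: f(T) = -0.071·(T−10) [T>10 °C] = -0.0142
  sulphur-dioxide contribution → 1.421 μm/a
  chloride contribution → 1.848 μm/a
  ⇒ r_corr(zinc) = 3.269 μm/a
ISO 9224: D(t) = r_corr · t^b with b = 0.813 (zinc, B1)
  D(8) = 3.269 × 8^0.813 = 3.269 × 5.423 = 17.73 μm
  Mass loss = 17.73 μm × 7.14 g/cm³ = 126.6 g·m⁻²

D(8) = 127 g·m⁻²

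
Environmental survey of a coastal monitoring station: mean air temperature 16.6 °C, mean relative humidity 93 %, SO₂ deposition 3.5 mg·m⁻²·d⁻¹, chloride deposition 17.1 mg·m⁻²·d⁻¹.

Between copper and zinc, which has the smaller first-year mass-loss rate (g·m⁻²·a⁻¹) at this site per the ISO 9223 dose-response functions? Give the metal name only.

copper: f(T) = -0.080·(T−10) [T>10 °C] = -0.5280
  sulphur-dioxide contribution → 1.046 μm/a
  chloride contribution → 1.415 μm/a
  total first-year rate 2.461 μm/a
  mass loss = 2.461 μm/a × 8.96 g/cm³ = 22.05 g·m⁻²·a⁻¹
zinc: temperature factor f = -0.071·(6.6) = -0.4686
  sulphur-dioxide contribution → 1.01 μm/a
  chloride contribution → 0.7616 μm/a
  ⇒ r_corr(zinc) = 1.772 μm/a
  mass loss = 1.772 μm/a × 7.14 g/cm³ = 12.65 g·m⁻²·a⁻¹
Ordering by g·m⁻²·a⁻¹: copper (22.1) > zinc (12.7)

zinc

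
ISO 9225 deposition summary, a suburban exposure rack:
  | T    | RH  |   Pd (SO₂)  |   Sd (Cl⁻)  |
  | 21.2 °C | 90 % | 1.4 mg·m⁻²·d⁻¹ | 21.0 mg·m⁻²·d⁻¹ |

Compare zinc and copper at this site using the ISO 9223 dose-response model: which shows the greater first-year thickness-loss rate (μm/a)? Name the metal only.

copper

zinc: T>10 °C ⇒ hinge -0.071·(21.2−10) = -0.7952
  SO₂ term: 0.0129·1.4^0.44·exp(0.046·90-0.7952) = 0.4241
  Sd branch = 0.0175·Sd^0.57·e^(0.008·RH+0.085·T) = 1.236 μm/a
  r_corr = 0.4241 + 1.236 = 1.66 μm/a
copper: f(T) = -0.080·(T−10) [T>10 °C] = -0.8960
  Pd branch = 0.0053·Pd^0.26·e^(0.059·RH+f) = 0.4778 μm/a
  Sd branch = 0.01025·Sd^0.27·e^(0.036·RH+0.049·T) = 1.683 μm/a
  sum: 0.4778 + 1.683 → r_corr = 2.16 μm/a
Ordering by μm/a: copper (2.16) > zinc (1.66)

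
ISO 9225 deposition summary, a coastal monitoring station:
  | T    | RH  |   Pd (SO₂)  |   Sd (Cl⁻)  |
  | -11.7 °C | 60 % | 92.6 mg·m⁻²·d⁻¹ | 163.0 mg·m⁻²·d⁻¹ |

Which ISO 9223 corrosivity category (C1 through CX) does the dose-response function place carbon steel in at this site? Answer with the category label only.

carbon steel: f(T) = +0.150·(T−10) [T≤10 °C] = -3.2550
  sulphur-dioxide contribution → 2.389 μm/a
  chloride contribution → 10.88 μm/a
  ⇒ r_corr(carbon steel) = 13.27 μm/a
13.3 μm/a falls in (1.3, 25] for carbon steel → category C2

C2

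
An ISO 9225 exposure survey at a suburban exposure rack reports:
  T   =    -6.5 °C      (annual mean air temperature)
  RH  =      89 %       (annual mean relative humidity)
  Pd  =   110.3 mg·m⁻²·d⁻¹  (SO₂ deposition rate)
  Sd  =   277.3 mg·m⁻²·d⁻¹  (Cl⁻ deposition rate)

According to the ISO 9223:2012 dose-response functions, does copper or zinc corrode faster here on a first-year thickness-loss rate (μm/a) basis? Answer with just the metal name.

zinc

copper: temperature factor f = +0.126·(-16.5) = -2.0790
  sulphur-dioxide contribution → 0.4295 μm/a
  chloride contribution → 0.8384 μm/a
  ⇒ r_corr(copper) = 1.268 μm/a
zinc: T≤10 °C ⇒ hinge +0.038·(-6.5−10) = -0.6270
  sulphur-dioxide contribution → 3.274 μm/a
  chloride contribution → 0.5067 μm/a
  total first-year rate 3.78 μm/a
Ordering by μm/a: zinc (3.78) > copper (1.27)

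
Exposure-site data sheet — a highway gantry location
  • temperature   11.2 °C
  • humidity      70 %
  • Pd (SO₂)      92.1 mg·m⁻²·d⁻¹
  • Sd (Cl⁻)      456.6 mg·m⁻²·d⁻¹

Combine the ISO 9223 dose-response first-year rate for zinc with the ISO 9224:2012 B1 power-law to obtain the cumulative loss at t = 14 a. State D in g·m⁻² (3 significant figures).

zinc: T>10 °C ⇒ hinge -0.071·(11.2−10) = -0.0852
  sulphur-dioxide contribution → 2.169 μm/a
  chloride contribution → 2.604 μm/a
  ⇒ r_corr(zinc) = 4.773 μm/a
Power-law: D(14) = r_corr · 14^0.813
  D(14) = 4.773 × 14^0.813 = 4.773 × 8.547 = 40.79 μm
  Mass loss = 40.79 μm × 7.14 g/cm³ = 291.3 g·m⁻²

D(14) = 291 g·m⁻²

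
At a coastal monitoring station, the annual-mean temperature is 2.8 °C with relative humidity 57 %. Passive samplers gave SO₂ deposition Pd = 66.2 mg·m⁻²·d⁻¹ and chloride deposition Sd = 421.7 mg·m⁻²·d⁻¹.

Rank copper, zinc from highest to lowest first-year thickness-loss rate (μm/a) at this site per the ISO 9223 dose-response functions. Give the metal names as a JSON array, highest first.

["zinc", "copper"]

copper: temperature factor f = +0.126·(-7.2) = -0.9072
  sulphur-dioxide contribution → 0.1838 μm/a
  chloride contribution → 0.468 μm/a
  total first-year rate 0.6517 μm/a
zinc: T≤10 °C ⇒ hinge +0.038·(2.8−10) = -0.2736
  sulphur-dioxide contribution → 0.8544 μm/a
  chloride contribution → 1.098 μm/a
  ⇒ r_corr(zinc) = 1.953 μm/a
Ordering by μm/a: zinc (1.95) > copper (0.652)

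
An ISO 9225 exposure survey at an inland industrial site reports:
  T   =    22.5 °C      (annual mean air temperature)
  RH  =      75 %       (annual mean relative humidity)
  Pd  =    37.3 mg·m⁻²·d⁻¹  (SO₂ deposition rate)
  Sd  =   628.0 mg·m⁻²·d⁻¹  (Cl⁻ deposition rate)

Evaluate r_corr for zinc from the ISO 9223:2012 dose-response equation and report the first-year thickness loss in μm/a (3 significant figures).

zinc: f(T) = -0.071·(T−10) [T>10 °C] = -0.8875
  Pd branch = 0.0129·Pd^0.44·e^(0.046·RH+f) = 0.8223 μm/a
  Sd branch = 0.0175·Sd^0.57·e^(0.008·RH+0.085·T) = 8.493 μm/a
  r_corr = 0.8223 + 8.493 = 9.315 μm/a

r_corr = 9.31 μm/a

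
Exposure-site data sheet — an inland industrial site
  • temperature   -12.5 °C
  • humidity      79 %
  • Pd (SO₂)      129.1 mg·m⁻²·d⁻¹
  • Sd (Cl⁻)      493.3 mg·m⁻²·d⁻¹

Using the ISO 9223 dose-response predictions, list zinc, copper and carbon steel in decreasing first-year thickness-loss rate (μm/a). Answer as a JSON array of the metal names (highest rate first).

zinc: f(T) = +0.038·(T−10) [T≤10 °C] = -0.8550
  sulphur-dioxide contribution → 1.763 μm/a
  chloride contribution → 0.3901 μm/a
  total first-year rate 2.153 μm/a
copper: T≤10 °C ⇒ hinge +0.126·(-12.5−10) = -2.8350
  sulphur-dioxide contribution → 0.1164 μm/a
  chloride contribution → 0.5093 μm/a
  total first-year rate 0.6258 μm/a
carbon steel: f(T) = +0.150·(T−10) [T≤10 °C] = -3.3750
  sulphur-dioxide contribution → 3.682 μm/a
  chloride contribution → 39.21 μm/a
  total first-year rate 42.89 μm/a
Ordering by μm/a: carbon steel (42.9) > zinc (2.15) > copper (0.626)

["carbon steel", "zinc", "copper"]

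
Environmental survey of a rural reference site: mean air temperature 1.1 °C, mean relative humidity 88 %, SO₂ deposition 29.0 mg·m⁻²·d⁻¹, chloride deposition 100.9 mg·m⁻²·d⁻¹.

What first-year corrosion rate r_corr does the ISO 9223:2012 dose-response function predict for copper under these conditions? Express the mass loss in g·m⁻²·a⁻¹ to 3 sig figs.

copper: temperature factor f = +0.126·(-8.9) = -1.1214
  Pd branch = 0.0053·Pd^0.26·e^(0.059·RH+f) = 0.7453 μm/a
  Sd branch = 0.01025·Sd^0.27·e^(0.036·RH+0.049·T) = 0.8934 μm/a
  r_corr = 0.7453 + 0.8934 = 1.639 μm/a
Convert to mass loss: 1.639 μm/a × 8.96 g/cm³ = 14.68 g·m⁻²·a⁻¹

r_corr = 14.7 g·m⁻²·a⁻¹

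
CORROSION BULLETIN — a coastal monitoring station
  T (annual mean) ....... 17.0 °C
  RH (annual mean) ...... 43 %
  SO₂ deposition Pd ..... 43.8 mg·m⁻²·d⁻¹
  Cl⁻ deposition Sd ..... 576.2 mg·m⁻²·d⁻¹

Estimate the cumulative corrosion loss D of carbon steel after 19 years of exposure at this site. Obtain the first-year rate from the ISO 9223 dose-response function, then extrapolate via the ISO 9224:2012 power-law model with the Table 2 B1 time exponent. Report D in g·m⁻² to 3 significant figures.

D(19) = 2.32e+03 g·m⁻²

carbon steel: f(T) = -0.054·(T−10) [T>10 °C] = -0.3780
  Pd branch = 1.77·Pd^0.52·e^(0.02·RH+f) = 20.46 μm/a
  Sd branch = 0.102·Sd^0.62·e^(0.033·RH+0.04·T) = 42.83 μm/a
  r_corr = 20.46 + 42.83 = 63.29 μm/a
ISO 9224: D(t) = r_corr · t^b with b = 0.523 (carbon steel, B1)
  D(19) = 63.29 × 19^0.523 = 63.29 × 4.664 = 295.2 μm
  Mass loss = 295.2 μm × 7.85 g/cm³ = 2317 g·m⁻²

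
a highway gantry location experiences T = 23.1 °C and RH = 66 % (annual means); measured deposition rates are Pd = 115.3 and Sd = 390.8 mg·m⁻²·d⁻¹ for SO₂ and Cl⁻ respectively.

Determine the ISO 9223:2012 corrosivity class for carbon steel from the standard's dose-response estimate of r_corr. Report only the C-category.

C5

carbon steel: f(T) = -0.054·(T−10) [T>10 °C] = -0.7074
  sulphur-dioxide contribution → 38.56 μm/a
  chloride contribution → 91.79 μm/a
  total first-year rate 130.4 μm/a
Category bounds: 80…200 μm/a bracket r_corr ⇒ C5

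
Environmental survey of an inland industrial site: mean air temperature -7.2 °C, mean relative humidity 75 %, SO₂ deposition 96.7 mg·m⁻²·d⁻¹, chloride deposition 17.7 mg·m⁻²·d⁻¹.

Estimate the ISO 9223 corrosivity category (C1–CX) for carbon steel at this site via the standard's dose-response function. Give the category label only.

C2

carbon steel: T≤10 °C ⇒ hinge +0.150·(-7.2−10) = -2.5800
  SO₂ term: 1.77·96.7^0.52·exp(0.02·75-2.5800) = 6.477
  Sd branch = 0.102·Sd^0.62·e^(0.033·RH+0.04·T) = 5.397 μm/a
  sum: 6.477 + 5.397 → r_corr = 11.87 μm/a
11.9 μm/a falls in (1.3, 25] for carbon steel → category C2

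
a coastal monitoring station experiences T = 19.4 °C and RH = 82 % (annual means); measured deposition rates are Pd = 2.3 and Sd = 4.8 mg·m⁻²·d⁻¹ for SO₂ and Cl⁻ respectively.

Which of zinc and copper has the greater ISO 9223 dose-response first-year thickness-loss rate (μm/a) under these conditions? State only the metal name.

copper

zinc: temperature factor f = -0.071·(9.4) = -0.6674
  SO₂ term: 0.0129·2.3^0.44·exp(0.046·82-0.6674) = 0.415
  Sd branch = 0.0175·Sd^0.57·e^(0.008·RH+0.085·T) = 0.4289 μm/a
  sum: 0.415 + 0.4289 → r_corr = 0.8439 μm/a
copper: temperature factor f = -0.080·(9.4) = -0.7520
  SO₂ term: 0.0053·2.3^0.26·exp(0.059·82-0.7520) = 0.3916
  Cl⁻ term: 0.01025·4.8^0.27·exp(0.036·82+0.049·19.4) = 0.7754
  sum: 0.3916 + 0.7754 → r_corr = 1.167 μm/a
Ordering by μm/a: copper (1.17) > zinc (0.844)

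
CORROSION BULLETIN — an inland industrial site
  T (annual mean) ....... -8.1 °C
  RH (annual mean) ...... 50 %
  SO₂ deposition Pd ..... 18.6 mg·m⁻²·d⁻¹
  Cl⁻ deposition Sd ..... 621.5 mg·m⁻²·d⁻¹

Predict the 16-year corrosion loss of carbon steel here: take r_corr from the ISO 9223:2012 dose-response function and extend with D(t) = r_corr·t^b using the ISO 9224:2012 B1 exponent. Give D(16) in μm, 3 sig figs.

D(16) = 94.6 μm

carbon steel: temperature factor f = +0.150·(-18.1) = -2.7150
  Pd branch = 1.77·Pd^0.52·e^(0.02·RH+f) = 1.456 μm/a
  Sd branch = 0.102·Sd^0.62·e^(0.033·RH+0.04·T) = 20.72 μm/a
  r_corr = 1.456 + 20.72 = 22.18 μm/a
Long-term exponent b (ISO 9224 Table 2, B1) = 0.523
  D(16) = 22.18 × 16^0.523 = 22.18 × 4.263 = 94.55 μm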